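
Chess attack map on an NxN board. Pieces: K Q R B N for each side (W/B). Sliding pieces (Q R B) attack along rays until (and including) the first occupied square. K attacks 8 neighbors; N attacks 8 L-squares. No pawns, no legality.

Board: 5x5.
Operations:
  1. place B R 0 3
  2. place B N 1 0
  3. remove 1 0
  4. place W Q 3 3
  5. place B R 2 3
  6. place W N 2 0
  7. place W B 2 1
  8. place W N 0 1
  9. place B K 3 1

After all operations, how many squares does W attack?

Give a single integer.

Op 1: place BR@(0,3)
Op 2: place BN@(1,0)
Op 3: remove (1,0)
Op 4: place WQ@(3,3)
Op 5: place BR@(2,3)
Op 6: place WN@(2,0)
Op 7: place WB@(2,1)
Op 8: place WN@(0,1)
Op 9: place BK@(3,1)
Per-piece attacks for W:
  WN@(0,1): attacks (1,3) (2,2) (2,0)
  WN@(2,0): attacks (3,2) (4,1) (1,2) (0,1)
  WB@(2,1): attacks (3,2) (4,3) (3,0) (1,2) (0,3) (1,0) [ray(-1,1) blocked at (0,3)]
  WQ@(3,3): attacks (3,4) (3,2) (3,1) (4,3) (2,3) (4,4) (4,2) (2,4) (2,2) (1,1) (0,0) [ray(0,-1) blocked at (3,1); ray(-1,0) blocked at (2,3)]
Union (19 distinct): (0,0) (0,1) (0,3) (1,0) (1,1) (1,2) (1,3) (2,0) (2,2) (2,3) (2,4) (3,0) (3,1) (3,2) (3,4) (4,1) (4,2) (4,3) (4,4)

Answer: 19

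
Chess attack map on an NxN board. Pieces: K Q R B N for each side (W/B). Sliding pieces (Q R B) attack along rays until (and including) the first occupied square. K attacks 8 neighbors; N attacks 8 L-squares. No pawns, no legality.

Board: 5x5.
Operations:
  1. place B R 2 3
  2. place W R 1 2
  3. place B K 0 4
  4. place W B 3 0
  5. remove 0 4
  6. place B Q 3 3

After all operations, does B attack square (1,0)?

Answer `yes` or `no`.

Op 1: place BR@(2,3)
Op 2: place WR@(1,2)
Op 3: place BK@(0,4)
Op 4: place WB@(3,0)
Op 5: remove (0,4)
Op 6: place BQ@(3,3)
Per-piece attacks for B:
  BR@(2,3): attacks (2,4) (2,2) (2,1) (2,0) (3,3) (1,3) (0,3) [ray(1,0) blocked at (3,3)]
  BQ@(3,3): attacks (3,4) (3,2) (3,1) (3,0) (4,3) (2,3) (4,4) (4,2) (2,4) (2,2) (1,1) (0,0) [ray(0,-1) blocked at (3,0); ray(-1,0) blocked at (2,3)]
B attacks (1,0): no

Answer: no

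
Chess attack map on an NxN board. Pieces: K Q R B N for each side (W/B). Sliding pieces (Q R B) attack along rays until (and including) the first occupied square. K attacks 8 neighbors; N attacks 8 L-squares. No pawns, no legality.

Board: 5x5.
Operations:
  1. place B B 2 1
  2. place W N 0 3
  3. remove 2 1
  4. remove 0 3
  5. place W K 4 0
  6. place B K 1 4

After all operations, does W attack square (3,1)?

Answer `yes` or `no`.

Answer: yes

Derivation:
Op 1: place BB@(2,1)
Op 2: place WN@(0,3)
Op 3: remove (2,1)
Op 4: remove (0,3)
Op 5: place WK@(4,0)
Op 6: place BK@(1,4)
Per-piece attacks for W:
  WK@(4,0): attacks (4,1) (3,0) (3,1)
W attacks (3,1): yes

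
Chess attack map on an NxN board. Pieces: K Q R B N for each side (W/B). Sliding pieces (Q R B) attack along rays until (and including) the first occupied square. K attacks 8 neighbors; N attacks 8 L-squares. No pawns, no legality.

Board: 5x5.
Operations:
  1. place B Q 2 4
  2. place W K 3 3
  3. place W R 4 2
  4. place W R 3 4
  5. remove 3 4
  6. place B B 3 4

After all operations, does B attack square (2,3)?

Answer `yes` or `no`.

Op 1: place BQ@(2,4)
Op 2: place WK@(3,3)
Op 3: place WR@(4,2)
Op 4: place WR@(3,4)
Op 5: remove (3,4)
Op 6: place BB@(3,4)
Per-piece attacks for B:
  BQ@(2,4): attacks (2,3) (2,2) (2,1) (2,0) (3,4) (1,4) (0,4) (3,3) (1,3) (0,2) [ray(1,0) blocked at (3,4); ray(1,-1) blocked at (3,3)]
  BB@(3,4): attacks (4,3) (2,3) (1,2) (0,1)
B attacks (2,3): yes

Answer: yes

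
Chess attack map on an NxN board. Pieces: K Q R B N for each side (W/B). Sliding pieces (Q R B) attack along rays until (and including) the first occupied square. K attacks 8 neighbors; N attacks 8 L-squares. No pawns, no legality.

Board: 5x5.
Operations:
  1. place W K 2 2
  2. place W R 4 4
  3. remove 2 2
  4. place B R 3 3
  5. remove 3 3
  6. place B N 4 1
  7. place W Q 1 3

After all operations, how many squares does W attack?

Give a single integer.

Answer: 17

Derivation:
Op 1: place WK@(2,2)
Op 2: place WR@(4,4)
Op 3: remove (2,2)
Op 4: place BR@(3,3)
Op 5: remove (3,3)
Op 6: place BN@(4,1)
Op 7: place WQ@(1,3)
Per-piece attacks for W:
  WQ@(1,3): attacks (1,4) (1,2) (1,1) (1,0) (2,3) (3,3) (4,3) (0,3) (2,4) (2,2) (3,1) (4,0) (0,4) (0,2)
  WR@(4,4): attacks (4,3) (4,2) (4,1) (3,4) (2,4) (1,4) (0,4) [ray(0,-1) blocked at (4,1)]
Union (17 distinct): (0,2) (0,3) (0,4) (1,0) (1,1) (1,2) (1,4) (2,2) (2,3) (2,4) (3,1) (3,3) (3,4) (4,0) (4,1) (4,2) (4,3)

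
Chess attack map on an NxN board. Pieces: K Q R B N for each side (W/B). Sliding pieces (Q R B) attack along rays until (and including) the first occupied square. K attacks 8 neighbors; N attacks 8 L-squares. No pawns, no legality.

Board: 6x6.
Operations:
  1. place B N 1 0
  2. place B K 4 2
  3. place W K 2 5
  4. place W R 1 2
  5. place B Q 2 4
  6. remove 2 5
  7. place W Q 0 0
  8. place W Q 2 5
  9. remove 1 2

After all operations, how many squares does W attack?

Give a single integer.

Answer: 19

Derivation:
Op 1: place BN@(1,0)
Op 2: place BK@(4,2)
Op 3: place WK@(2,5)
Op 4: place WR@(1,2)
Op 5: place BQ@(2,4)
Op 6: remove (2,5)
Op 7: place WQ@(0,0)
Op 8: place WQ@(2,5)
Op 9: remove (1,2)
Per-piece attacks for W:
  WQ@(0,0): attacks (0,1) (0,2) (0,3) (0,4) (0,5) (1,0) (1,1) (2,2) (3,3) (4,4) (5,5) [ray(1,0) blocked at (1,0)]
  WQ@(2,5): attacks (2,4) (3,5) (4,5) (5,5) (1,5) (0,5) (3,4) (4,3) (5,2) (1,4) (0,3) [ray(0,-1) blocked at (2,4)]
Union (19 distinct): (0,1) (0,2) (0,3) (0,4) (0,5) (1,0) (1,1) (1,4) (1,5) (2,2) (2,4) (3,3) (3,4) (3,5) (4,3) (4,4) (4,5) (5,2) (5,5)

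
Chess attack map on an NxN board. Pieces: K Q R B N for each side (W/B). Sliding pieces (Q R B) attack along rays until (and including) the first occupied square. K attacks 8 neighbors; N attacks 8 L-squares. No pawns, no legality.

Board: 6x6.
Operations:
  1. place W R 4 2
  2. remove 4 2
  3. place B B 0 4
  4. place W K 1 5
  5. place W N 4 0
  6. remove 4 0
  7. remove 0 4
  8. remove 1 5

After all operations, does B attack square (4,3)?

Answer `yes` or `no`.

Answer: no

Derivation:
Op 1: place WR@(4,2)
Op 2: remove (4,2)
Op 3: place BB@(0,4)
Op 4: place WK@(1,5)
Op 5: place WN@(4,0)
Op 6: remove (4,0)
Op 7: remove (0,4)
Op 8: remove (1,5)
Per-piece attacks for B:
B attacks (4,3): no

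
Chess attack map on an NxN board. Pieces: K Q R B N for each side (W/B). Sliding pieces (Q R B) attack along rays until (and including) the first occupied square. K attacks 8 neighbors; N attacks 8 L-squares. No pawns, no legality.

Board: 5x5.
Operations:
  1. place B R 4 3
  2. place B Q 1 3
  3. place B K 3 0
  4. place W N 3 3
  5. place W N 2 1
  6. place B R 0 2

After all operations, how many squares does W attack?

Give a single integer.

Op 1: place BR@(4,3)
Op 2: place BQ@(1,3)
Op 3: place BK@(3,0)
Op 4: place WN@(3,3)
Op 5: place WN@(2,1)
Op 6: place BR@(0,2)
Per-piece attacks for W:
  WN@(2,1): attacks (3,3) (4,2) (1,3) (0,2) (4,0) (0,0)
  WN@(3,3): attacks (1,4) (4,1) (2,1) (1,2)
Union (10 distinct): (0,0) (0,2) (1,2) (1,3) (1,4) (2,1) (3,3) (4,0) (4,1) (4,2)

Answer: 10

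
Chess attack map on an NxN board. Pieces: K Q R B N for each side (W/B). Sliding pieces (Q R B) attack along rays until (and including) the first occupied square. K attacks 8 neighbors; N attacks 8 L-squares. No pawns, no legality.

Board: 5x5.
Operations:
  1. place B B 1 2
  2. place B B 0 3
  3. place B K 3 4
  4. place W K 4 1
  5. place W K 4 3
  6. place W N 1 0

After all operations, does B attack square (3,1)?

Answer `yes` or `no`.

Answer: no

Derivation:
Op 1: place BB@(1,2)
Op 2: place BB@(0,3)
Op 3: place BK@(3,4)
Op 4: place WK@(4,1)
Op 5: place WK@(4,3)
Op 6: place WN@(1,0)
Per-piece attacks for B:
  BB@(0,3): attacks (1,4) (1,2) [ray(1,-1) blocked at (1,2)]
  BB@(1,2): attacks (2,3) (3,4) (2,1) (3,0) (0,3) (0,1) [ray(1,1) blocked at (3,4); ray(-1,1) blocked at (0,3)]
  BK@(3,4): attacks (3,3) (4,4) (2,4) (4,3) (2,3)
B attacks (3,1): no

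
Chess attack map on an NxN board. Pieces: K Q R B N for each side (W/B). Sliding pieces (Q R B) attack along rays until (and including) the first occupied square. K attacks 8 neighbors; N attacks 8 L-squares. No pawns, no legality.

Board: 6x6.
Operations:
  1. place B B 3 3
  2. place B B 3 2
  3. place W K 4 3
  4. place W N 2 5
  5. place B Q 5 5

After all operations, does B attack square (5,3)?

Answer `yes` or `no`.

Answer: yes

Derivation:
Op 1: place BB@(3,3)
Op 2: place BB@(3,2)
Op 3: place WK@(4,3)
Op 4: place WN@(2,5)
Op 5: place BQ@(5,5)
Per-piece attacks for B:
  BB@(3,2): attacks (4,3) (4,1) (5,0) (2,3) (1,4) (0,5) (2,1) (1,0) [ray(1,1) blocked at (4,3)]
  BB@(3,3): attacks (4,4) (5,5) (4,2) (5,1) (2,4) (1,5) (2,2) (1,1) (0,0) [ray(1,1) blocked at (5,5)]
  BQ@(5,5): attacks (5,4) (5,3) (5,2) (5,1) (5,0) (4,5) (3,5) (2,5) (4,4) (3,3) [ray(-1,0) blocked at (2,5); ray(-1,-1) blocked at (3,3)]
B attacks (5,3): yes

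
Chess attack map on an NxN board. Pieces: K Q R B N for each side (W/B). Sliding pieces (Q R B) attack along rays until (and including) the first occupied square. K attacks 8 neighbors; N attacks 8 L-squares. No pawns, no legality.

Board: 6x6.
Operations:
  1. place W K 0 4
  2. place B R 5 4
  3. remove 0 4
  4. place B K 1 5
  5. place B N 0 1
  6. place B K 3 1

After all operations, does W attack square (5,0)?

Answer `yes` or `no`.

Op 1: place WK@(0,4)
Op 2: place BR@(5,4)
Op 3: remove (0,4)
Op 4: place BK@(1,5)
Op 5: place BN@(0,1)
Op 6: place BK@(3,1)
Per-piece attacks for W:
W attacks (5,0): no

Answer: no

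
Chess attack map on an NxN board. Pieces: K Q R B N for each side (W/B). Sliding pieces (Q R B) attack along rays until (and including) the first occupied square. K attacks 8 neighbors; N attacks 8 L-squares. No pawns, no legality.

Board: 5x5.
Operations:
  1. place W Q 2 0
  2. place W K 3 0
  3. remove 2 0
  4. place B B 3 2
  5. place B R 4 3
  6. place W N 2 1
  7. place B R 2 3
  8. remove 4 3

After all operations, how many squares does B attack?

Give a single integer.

Op 1: place WQ@(2,0)
Op 2: place WK@(3,0)
Op 3: remove (2,0)
Op 4: place BB@(3,2)
Op 5: place BR@(4,3)
Op 6: place WN@(2,1)
Op 7: place BR@(2,3)
Op 8: remove (4,3)
Per-piece attacks for B:
  BR@(2,3): attacks (2,4) (2,2) (2,1) (3,3) (4,3) (1,3) (0,3) [ray(0,-1) blocked at (2,1)]
  BB@(3,2): attacks (4,3) (4,1) (2,3) (2,1) [ray(-1,1) blocked at (2,3); ray(-1,-1) blocked at (2,1)]
Union (9 distinct): (0,3) (1,3) (2,1) (2,2) (2,3) (2,4) (3,3) (4,1) (4,3)

Answer: 9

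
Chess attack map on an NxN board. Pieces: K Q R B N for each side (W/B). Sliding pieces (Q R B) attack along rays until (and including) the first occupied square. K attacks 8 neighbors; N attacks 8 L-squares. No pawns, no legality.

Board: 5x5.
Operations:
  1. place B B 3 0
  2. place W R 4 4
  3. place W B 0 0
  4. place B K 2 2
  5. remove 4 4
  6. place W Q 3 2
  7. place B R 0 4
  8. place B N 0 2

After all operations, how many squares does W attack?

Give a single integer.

Op 1: place BB@(3,0)
Op 2: place WR@(4,4)
Op 3: place WB@(0,0)
Op 4: place BK@(2,2)
Op 5: remove (4,4)
Op 6: place WQ@(3,2)
Op 7: place BR@(0,4)
Op 8: place BN@(0,2)
Per-piece attacks for W:
  WB@(0,0): attacks (1,1) (2,2) [ray(1,1) blocked at (2,2)]
  WQ@(3,2): attacks (3,3) (3,4) (3,1) (3,0) (4,2) (2,2) (4,3) (4,1) (2,3) (1,4) (2,1) (1,0) [ray(0,-1) blocked at (3,0); ray(-1,0) blocked at (2,2)]
Union (13 distinct): (1,0) (1,1) (1,4) (2,1) (2,2) (2,3) (3,0) (3,1) (3,3) (3,4) (4,1) (4,2) (4,3)

Answer: 13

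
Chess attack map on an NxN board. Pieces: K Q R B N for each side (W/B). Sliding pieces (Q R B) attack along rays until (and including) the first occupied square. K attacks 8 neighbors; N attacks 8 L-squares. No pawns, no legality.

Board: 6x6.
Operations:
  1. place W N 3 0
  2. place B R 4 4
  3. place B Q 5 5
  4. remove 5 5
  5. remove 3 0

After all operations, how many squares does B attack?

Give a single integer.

Answer: 10

Derivation:
Op 1: place WN@(3,0)
Op 2: place BR@(4,4)
Op 3: place BQ@(5,5)
Op 4: remove (5,5)
Op 5: remove (3,0)
Per-piece attacks for B:
  BR@(4,4): attacks (4,5) (4,3) (4,2) (4,1) (4,0) (5,4) (3,4) (2,4) (1,4) (0,4)
Union (10 distinct): (0,4) (1,4) (2,4) (3,4) (4,0) (4,1) (4,2) (4,3) (4,5) (5,4)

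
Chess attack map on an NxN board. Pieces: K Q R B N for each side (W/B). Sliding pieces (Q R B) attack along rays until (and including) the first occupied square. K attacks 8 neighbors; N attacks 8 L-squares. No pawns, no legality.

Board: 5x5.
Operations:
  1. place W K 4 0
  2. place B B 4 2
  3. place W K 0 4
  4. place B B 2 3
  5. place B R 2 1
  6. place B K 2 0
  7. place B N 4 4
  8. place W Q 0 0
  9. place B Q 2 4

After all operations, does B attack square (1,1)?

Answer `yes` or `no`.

Answer: yes

Derivation:
Op 1: place WK@(4,0)
Op 2: place BB@(4,2)
Op 3: place WK@(0,4)
Op 4: place BB@(2,3)
Op 5: place BR@(2,1)
Op 6: place BK@(2,0)
Op 7: place BN@(4,4)
Op 8: place WQ@(0,0)
Op 9: place BQ@(2,4)
Per-piece attacks for B:
  BK@(2,0): attacks (2,1) (3,0) (1,0) (3,1) (1,1)
  BR@(2,1): attacks (2,2) (2,3) (2,0) (3,1) (4,1) (1,1) (0,1) [ray(0,1) blocked at (2,3); ray(0,-1) blocked at (2,0)]
  BB@(2,3): attacks (3,4) (3,2) (4,1) (1,4) (1,2) (0,1)
  BQ@(2,4): attacks (2,3) (3,4) (4,4) (1,4) (0,4) (3,3) (4,2) (1,3) (0,2) [ray(0,-1) blocked at (2,3); ray(1,0) blocked at (4,4); ray(-1,0) blocked at (0,4); ray(1,-1) blocked at (4,2)]
  BB@(4,2): attacks (3,3) (2,4) (3,1) (2,0) [ray(-1,1) blocked at (2,4); ray(-1,-1) blocked at (2,0)]
  BN@(4,4): attacks (3,2) (2,3)
B attacks (1,1): yes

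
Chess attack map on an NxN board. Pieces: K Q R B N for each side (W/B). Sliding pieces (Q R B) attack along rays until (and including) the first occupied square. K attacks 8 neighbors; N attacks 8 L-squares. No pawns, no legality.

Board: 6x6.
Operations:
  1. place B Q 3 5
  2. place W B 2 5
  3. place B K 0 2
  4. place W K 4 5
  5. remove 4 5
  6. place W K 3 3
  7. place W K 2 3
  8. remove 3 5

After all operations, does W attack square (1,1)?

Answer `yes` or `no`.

Answer: no

Derivation:
Op 1: place BQ@(3,5)
Op 2: place WB@(2,5)
Op 3: place BK@(0,2)
Op 4: place WK@(4,5)
Op 5: remove (4,5)
Op 6: place WK@(3,3)
Op 7: place WK@(2,3)
Op 8: remove (3,5)
Per-piece attacks for W:
  WK@(2,3): attacks (2,4) (2,2) (3,3) (1,3) (3,4) (3,2) (1,4) (1,2)
  WB@(2,5): attacks (3,4) (4,3) (5,2) (1,4) (0,3)
  WK@(3,3): attacks (3,4) (3,2) (4,3) (2,3) (4,4) (4,2) (2,4) (2,2)
W attacks (1,1): no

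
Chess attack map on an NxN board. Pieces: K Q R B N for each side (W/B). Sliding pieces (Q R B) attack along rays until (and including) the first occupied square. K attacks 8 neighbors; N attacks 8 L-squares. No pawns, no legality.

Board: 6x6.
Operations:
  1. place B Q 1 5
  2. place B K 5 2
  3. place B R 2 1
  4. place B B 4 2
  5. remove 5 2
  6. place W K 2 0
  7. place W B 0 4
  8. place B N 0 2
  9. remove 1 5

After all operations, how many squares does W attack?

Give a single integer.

Op 1: place BQ@(1,5)
Op 2: place BK@(5,2)
Op 3: place BR@(2,1)
Op 4: place BB@(4,2)
Op 5: remove (5,2)
Op 6: place WK@(2,0)
Op 7: place WB@(0,4)
Op 8: place BN@(0,2)
Op 9: remove (1,5)
Per-piece attacks for W:
  WB@(0,4): attacks (1,5) (1,3) (2,2) (3,1) (4,0)
  WK@(2,0): attacks (2,1) (3,0) (1,0) (3,1) (1,1)
Union (9 distinct): (1,0) (1,1) (1,3) (1,5) (2,1) (2,2) (3,0) (3,1) (4,0)

Answer: 9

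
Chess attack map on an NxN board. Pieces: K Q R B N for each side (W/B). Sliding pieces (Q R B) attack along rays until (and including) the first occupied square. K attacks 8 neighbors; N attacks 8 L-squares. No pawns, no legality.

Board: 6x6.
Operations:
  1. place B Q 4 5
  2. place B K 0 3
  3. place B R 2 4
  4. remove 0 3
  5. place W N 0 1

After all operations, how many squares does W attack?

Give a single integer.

Answer: 3

Derivation:
Op 1: place BQ@(4,5)
Op 2: place BK@(0,3)
Op 3: place BR@(2,4)
Op 4: remove (0,3)
Op 5: place WN@(0,1)
Per-piece attacks for W:
  WN@(0,1): attacks (1,3) (2,2) (2,0)
Union (3 distinct): (1,3) (2,0) (2,2)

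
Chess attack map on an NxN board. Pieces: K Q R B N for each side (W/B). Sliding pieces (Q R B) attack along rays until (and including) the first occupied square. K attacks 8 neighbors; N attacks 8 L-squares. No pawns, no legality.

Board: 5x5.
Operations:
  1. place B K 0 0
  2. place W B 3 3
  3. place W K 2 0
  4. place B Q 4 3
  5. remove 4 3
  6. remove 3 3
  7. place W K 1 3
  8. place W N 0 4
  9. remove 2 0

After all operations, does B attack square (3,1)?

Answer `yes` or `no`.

Op 1: place BK@(0,0)
Op 2: place WB@(3,3)
Op 3: place WK@(2,0)
Op 4: place BQ@(4,3)
Op 5: remove (4,3)
Op 6: remove (3,3)
Op 7: place WK@(1,3)
Op 8: place WN@(0,4)
Op 9: remove (2,0)
Per-piece attacks for B:
  BK@(0,0): attacks (0,1) (1,0) (1,1)
B attacks (3,1): no

Answer: no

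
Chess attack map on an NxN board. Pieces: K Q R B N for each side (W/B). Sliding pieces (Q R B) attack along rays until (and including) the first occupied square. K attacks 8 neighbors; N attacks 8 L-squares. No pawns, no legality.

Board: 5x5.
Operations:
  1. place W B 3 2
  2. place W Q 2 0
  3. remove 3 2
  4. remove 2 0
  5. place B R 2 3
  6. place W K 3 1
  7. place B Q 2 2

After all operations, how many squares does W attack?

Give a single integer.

Answer: 8

Derivation:
Op 1: place WB@(3,2)
Op 2: place WQ@(2,0)
Op 3: remove (3,2)
Op 4: remove (2,0)
Op 5: place BR@(2,3)
Op 6: place WK@(3,1)
Op 7: place BQ@(2,2)
Per-piece attacks for W:
  WK@(3,1): attacks (3,2) (3,0) (4,1) (2,1) (4,2) (4,0) (2,2) (2,0)
Union (8 distinct): (2,0) (2,1) (2,2) (3,0) (3,2) (4,0) (4,1) (4,2)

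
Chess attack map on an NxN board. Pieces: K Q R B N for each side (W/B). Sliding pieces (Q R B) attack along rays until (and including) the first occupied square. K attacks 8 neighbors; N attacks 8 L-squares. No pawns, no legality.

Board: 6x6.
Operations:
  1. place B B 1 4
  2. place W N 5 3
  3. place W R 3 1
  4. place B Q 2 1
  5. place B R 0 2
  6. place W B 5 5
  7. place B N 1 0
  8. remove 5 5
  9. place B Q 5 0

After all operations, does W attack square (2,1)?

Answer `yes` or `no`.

Op 1: place BB@(1,4)
Op 2: place WN@(5,3)
Op 3: place WR@(3,1)
Op 4: place BQ@(2,1)
Op 5: place BR@(0,2)
Op 6: place WB@(5,5)
Op 7: place BN@(1,0)
Op 8: remove (5,5)
Op 9: place BQ@(5,0)
Per-piece attacks for W:
  WR@(3,1): attacks (3,2) (3,3) (3,4) (3,5) (3,0) (4,1) (5,1) (2,1) [ray(-1,0) blocked at (2,1)]
  WN@(5,3): attacks (4,5) (3,4) (4,1) (3,2)
W attacks (2,1): yes

Answer: yes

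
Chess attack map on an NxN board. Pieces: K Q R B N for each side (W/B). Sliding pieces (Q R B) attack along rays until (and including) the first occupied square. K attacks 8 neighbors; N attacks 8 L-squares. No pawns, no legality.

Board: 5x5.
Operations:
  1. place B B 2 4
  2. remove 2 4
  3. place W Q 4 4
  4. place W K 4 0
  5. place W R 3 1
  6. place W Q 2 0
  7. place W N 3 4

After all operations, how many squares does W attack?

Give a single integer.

Answer: 19

Derivation:
Op 1: place BB@(2,4)
Op 2: remove (2,4)
Op 3: place WQ@(4,4)
Op 4: place WK@(4,0)
Op 5: place WR@(3,1)
Op 6: place WQ@(2,0)
Op 7: place WN@(3,4)
Per-piece attacks for W:
  WQ@(2,0): attacks (2,1) (2,2) (2,3) (2,4) (3,0) (4,0) (1,0) (0,0) (3,1) (1,1) (0,2) [ray(1,0) blocked at (4,0); ray(1,1) blocked at (3,1)]
  WR@(3,1): attacks (3,2) (3,3) (3,4) (3,0) (4,1) (2,1) (1,1) (0,1) [ray(0,1) blocked at (3,4)]
  WN@(3,4): attacks (4,2) (2,2) (1,3)
  WK@(4,0): attacks (4,1) (3,0) (3,1)
  WQ@(4,4): attacks (4,3) (4,2) (4,1) (4,0) (3,4) (3,3) (2,2) (1,1) (0,0) [ray(0,-1) blocked at (4,0); ray(-1,0) blocked at (3,4)]
Union (19 distinct): (0,0) (0,1) (0,2) (1,0) (1,1) (1,3) (2,1) (2,2) (2,3) (2,4) (3,0) (3,1) (3,2) (3,3) (3,4) (4,0) (4,1) (4,2) (4,3)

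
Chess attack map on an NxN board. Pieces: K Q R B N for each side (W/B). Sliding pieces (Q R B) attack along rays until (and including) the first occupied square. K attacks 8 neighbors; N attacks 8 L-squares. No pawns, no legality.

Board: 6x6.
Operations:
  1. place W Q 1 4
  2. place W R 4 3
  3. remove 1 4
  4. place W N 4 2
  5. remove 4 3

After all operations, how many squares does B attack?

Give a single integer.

Op 1: place WQ@(1,4)
Op 2: place WR@(4,3)
Op 3: remove (1,4)
Op 4: place WN@(4,2)
Op 5: remove (4,3)
Per-piece attacks for B:
Union (0 distinct): (none)

Answer: 0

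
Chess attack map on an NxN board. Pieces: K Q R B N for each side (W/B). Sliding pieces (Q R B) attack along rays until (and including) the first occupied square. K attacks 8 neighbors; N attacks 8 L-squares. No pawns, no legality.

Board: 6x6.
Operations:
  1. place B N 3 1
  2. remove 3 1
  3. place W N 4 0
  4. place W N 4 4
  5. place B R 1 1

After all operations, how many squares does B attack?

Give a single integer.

Answer: 10

Derivation:
Op 1: place BN@(3,1)
Op 2: remove (3,1)
Op 3: place WN@(4,0)
Op 4: place WN@(4,4)
Op 5: place BR@(1,1)
Per-piece attacks for B:
  BR@(1,1): attacks (1,2) (1,3) (1,4) (1,5) (1,0) (2,1) (3,1) (4,1) (5,1) (0,1)
Union (10 distinct): (0,1) (1,0) (1,2) (1,3) (1,4) (1,5) (2,1) (3,1) (4,1) (5,1)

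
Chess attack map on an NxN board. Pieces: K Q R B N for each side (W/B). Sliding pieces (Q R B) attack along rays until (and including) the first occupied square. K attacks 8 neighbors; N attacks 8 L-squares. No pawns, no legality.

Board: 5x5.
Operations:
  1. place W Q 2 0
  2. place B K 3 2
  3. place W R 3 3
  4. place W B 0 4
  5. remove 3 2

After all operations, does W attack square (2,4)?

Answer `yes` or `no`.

Answer: yes

Derivation:
Op 1: place WQ@(2,0)
Op 2: place BK@(3,2)
Op 3: place WR@(3,3)
Op 4: place WB@(0,4)
Op 5: remove (3,2)
Per-piece attacks for W:
  WB@(0,4): attacks (1,3) (2,2) (3,1) (4,0)
  WQ@(2,0): attacks (2,1) (2,2) (2,3) (2,4) (3,0) (4,0) (1,0) (0,0) (3,1) (4,2) (1,1) (0,2)
  WR@(3,3): attacks (3,4) (3,2) (3,1) (3,0) (4,3) (2,3) (1,3) (0,3)
W attacks (2,4): yes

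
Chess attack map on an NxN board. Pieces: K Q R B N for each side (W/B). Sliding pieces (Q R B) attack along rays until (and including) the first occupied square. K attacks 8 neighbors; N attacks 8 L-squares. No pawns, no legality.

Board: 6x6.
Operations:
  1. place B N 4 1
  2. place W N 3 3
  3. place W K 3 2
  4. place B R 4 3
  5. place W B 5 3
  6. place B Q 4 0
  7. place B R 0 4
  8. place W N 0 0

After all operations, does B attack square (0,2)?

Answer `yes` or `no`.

Op 1: place BN@(4,1)
Op 2: place WN@(3,3)
Op 3: place WK@(3,2)
Op 4: place BR@(4,3)
Op 5: place WB@(5,3)
Op 6: place BQ@(4,0)
Op 7: place BR@(0,4)
Op 8: place WN@(0,0)
Per-piece attacks for B:
  BR@(0,4): attacks (0,5) (0,3) (0,2) (0,1) (0,0) (1,4) (2,4) (3,4) (4,4) (5,4) [ray(0,-1) blocked at (0,0)]
  BQ@(4,0): attacks (4,1) (5,0) (3,0) (2,0) (1,0) (0,0) (5,1) (3,1) (2,2) (1,3) (0,4) [ray(0,1) blocked at (4,1); ray(-1,0) blocked at (0,0); ray(-1,1) blocked at (0,4)]
  BN@(4,1): attacks (5,3) (3,3) (2,2) (2,0)
  BR@(4,3): attacks (4,4) (4,5) (4,2) (4,1) (5,3) (3,3) [ray(0,-1) blocked at (4,1); ray(1,0) blocked at (5,3); ray(-1,0) blocked at (3,3)]
B attacks (0,2): yes

Answer: yes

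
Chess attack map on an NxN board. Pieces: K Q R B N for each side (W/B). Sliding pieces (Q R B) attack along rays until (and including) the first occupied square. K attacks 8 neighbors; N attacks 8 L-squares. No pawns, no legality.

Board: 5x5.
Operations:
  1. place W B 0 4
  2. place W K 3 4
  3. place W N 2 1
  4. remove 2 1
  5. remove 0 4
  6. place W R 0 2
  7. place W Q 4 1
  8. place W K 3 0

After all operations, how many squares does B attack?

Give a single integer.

Answer: 0

Derivation:
Op 1: place WB@(0,4)
Op 2: place WK@(3,4)
Op 3: place WN@(2,1)
Op 4: remove (2,1)
Op 5: remove (0,4)
Op 6: place WR@(0,2)
Op 7: place WQ@(4,1)
Op 8: place WK@(3,0)
Per-piece attacks for B:
Union (0 distinct): (none)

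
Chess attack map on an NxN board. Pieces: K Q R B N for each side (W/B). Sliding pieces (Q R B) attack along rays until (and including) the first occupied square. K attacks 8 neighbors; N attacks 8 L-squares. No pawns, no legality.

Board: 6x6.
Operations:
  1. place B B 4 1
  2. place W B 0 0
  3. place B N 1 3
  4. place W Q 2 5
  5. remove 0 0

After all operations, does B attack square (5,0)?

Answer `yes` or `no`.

Answer: yes

Derivation:
Op 1: place BB@(4,1)
Op 2: place WB@(0,0)
Op 3: place BN@(1,3)
Op 4: place WQ@(2,5)
Op 5: remove (0,0)
Per-piece attacks for B:
  BN@(1,3): attacks (2,5) (3,4) (0,5) (2,1) (3,2) (0,1)
  BB@(4,1): attacks (5,2) (5,0) (3,2) (2,3) (1,4) (0,5) (3,0)
B attacks (5,0): yes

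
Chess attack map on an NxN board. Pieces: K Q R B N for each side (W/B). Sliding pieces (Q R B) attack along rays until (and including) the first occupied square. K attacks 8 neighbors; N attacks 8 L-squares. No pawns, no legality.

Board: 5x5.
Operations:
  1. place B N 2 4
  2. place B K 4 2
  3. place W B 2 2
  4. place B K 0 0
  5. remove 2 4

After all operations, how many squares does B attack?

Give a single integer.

Answer: 8

Derivation:
Op 1: place BN@(2,4)
Op 2: place BK@(4,2)
Op 3: place WB@(2,2)
Op 4: place BK@(0,0)
Op 5: remove (2,4)
Per-piece attacks for B:
  BK@(0,0): attacks (0,1) (1,0) (1,1)
  BK@(4,2): attacks (4,3) (4,1) (3,2) (3,3) (3,1)
Union (8 distinct): (0,1) (1,0) (1,1) (3,1) (3,2) (3,3) (4,1) (4,3)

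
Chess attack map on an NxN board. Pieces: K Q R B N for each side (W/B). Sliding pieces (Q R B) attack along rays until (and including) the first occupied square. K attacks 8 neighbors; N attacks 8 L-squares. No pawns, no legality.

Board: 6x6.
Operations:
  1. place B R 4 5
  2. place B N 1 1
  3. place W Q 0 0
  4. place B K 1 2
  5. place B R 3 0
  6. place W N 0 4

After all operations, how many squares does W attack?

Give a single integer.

Op 1: place BR@(4,5)
Op 2: place BN@(1,1)
Op 3: place WQ@(0,0)
Op 4: place BK@(1,2)
Op 5: place BR@(3,0)
Op 6: place WN@(0,4)
Per-piece attacks for W:
  WQ@(0,0): attacks (0,1) (0,2) (0,3) (0,4) (1,0) (2,0) (3,0) (1,1) [ray(0,1) blocked at (0,4); ray(1,0) blocked at (3,0); ray(1,1) blocked at (1,1)]
  WN@(0,4): attacks (2,5) (1,2) (2,3)
Union (11 distinct): (0,1) (0,2) (0,3) (0,4) (1,0) (1,1) (1,2) (2,0) (2,3) (2,5) (3,0)

Answer: 11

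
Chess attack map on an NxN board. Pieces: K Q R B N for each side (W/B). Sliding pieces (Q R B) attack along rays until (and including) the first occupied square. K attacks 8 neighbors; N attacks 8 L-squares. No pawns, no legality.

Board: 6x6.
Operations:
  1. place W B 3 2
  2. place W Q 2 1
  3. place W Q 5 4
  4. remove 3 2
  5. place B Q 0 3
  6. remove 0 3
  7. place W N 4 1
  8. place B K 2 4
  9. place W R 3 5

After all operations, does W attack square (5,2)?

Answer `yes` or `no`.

Op 1: place WB@(3,2)
Op 2: place WQ@(2,1)
Op 3: place WQ@(5,4)
Op 4: remove (3,2)
Op 5: place BQ@(0,3)
Op 6: remove (0,3)
Op 7: place WN@(4,1)
Op 8: place BK@(2,4)
Op 9: place WR@(3,5)
Per-piece attacks for W:
  WQ@(2,1): attacks (2,2) (2,3) (2,4) (2,0) (3,1) (4,1) (1,1) (0,1) (3,2) (4,3) (5,4) (3,0) (1,2) (0,3) (1,0) [ray(0,1) blocked at (2,4); ray(1,0) blocked at (4,1); ray(1,1) blocked at (5,4)]
  WR@(3,5): attacks (3,4) (3,3) (3,2) (3,1) (3,0) (4,5) (5,5) (2,5) (1,5) (0,5)
  WN@(4,1): attacks (5,3) (3,3) (2,2) (2,0)
  WQ@(5,4): attacks (5,5) (5,3) (5,2) (5,1) (5,0) (4,4) (3,4) (2,4) (4,5) (4,3) (3,2) (2,1) [ray(-1,0) blocked at (2,4); ray(-1,-1) blocked at (2,1)]
W attacks (5,2): yes

Answer: yes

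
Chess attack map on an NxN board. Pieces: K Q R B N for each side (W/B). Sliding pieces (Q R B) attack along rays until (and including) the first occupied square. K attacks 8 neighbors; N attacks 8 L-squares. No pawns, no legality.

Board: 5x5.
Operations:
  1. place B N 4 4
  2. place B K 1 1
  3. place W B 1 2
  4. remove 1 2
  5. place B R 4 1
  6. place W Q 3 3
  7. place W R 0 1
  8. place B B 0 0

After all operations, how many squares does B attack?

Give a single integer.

Answer: 16

Derivation:
Op 1: place BN@(4,4)
Op 2: place BK@(1,1)
Op 3: place WB@(1,2)
Op 4: remove (1,2)
Op 5: place BR@(4,1)
Op 6: place WQ@(3,3)
Op 7: place WR@(0,1)
Op 8: place BB@(0,0)
Per-piece attacks for B:
  BB@(0,0): attacks (1,1) [ray(1,1) blocked at (1,1)]
  BK@(1,1): attacks (1,2) (1,0) (2,1) (0,1) (2,2) (2,0) (0,2) (0,0)
  BR@(4,1): attacks (4,2) (4,3) (4,4) (4,0) (3,1) (2,1) (1,1) [ray(0,1) blocked at (4,4); ray(-1,0) blocked at (1,1)]
  BN@(4,4): attacks (3,2) (2,3)
Union (16 distinct): (0,0) (0,1) (0,2) (1,0) (1,1) (1,2) (2,0) (2,1) (2,2) (2,3) (3,1) (3,2) (4,0) (4,2) (4,3) (4,4)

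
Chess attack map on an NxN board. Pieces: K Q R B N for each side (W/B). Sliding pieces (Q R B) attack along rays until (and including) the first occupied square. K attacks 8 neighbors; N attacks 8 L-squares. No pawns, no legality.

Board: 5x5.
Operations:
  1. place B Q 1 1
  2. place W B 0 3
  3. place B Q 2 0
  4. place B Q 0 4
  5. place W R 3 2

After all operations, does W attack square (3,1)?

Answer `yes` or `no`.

Op 1: place BQ@(1,1)
Op 2: place WB@(0,3)
Op 3: place BQ@(2,0)
Op 4: place BQ@(0,4)
Op 5: place WR@(3,2)
Per-piece attacks for W:
  WB@(0,3): attacks (1,4) (1,2) (2,1) (3,0)
  WR@(3,2): attacks (3,3) (3,4) (3,1) (3,0) (4,2) (2,2) (1,2) (0,2)
W attacks (3,1): yes

Answer: yes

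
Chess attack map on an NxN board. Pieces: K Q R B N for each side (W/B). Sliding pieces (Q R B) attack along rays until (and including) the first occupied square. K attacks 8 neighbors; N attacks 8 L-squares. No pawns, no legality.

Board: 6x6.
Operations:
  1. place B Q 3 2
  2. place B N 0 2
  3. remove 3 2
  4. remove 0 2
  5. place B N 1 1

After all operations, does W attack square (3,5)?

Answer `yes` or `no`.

Op 1: place BQ@(3,2)
Op 2: place BN@(0,2)
Op 3: remove (3,2)
Op 4: remove (0,2)
Op 5: place BN@(1,1)
Per-piece attacks for W:
W attacks (3,5): no

Answer: no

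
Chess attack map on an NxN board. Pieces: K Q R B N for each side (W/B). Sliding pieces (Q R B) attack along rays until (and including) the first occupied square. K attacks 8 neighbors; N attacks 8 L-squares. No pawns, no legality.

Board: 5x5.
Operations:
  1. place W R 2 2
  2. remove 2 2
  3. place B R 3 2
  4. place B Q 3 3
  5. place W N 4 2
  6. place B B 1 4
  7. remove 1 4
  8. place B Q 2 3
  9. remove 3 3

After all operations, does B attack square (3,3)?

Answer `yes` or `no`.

Op 1: place WR@(2,2)
Op 2: remove (2,2)
Op 3: place BR@(3,2)
Op 4: place BQ@(3,3)
Op 5: place WN@(4,2)
Op 6: place BB@(1,4)
Op 7: remove (1,4)
Op 8: place BQ@(2,3)
Op 9: remove (3,3)
Per-piece attacks for B:
  BQ@(2,3): attacks (2,4) (2,2) (2,1) (2,0) (3,3) (4,3) (1,3) (0,3) (3,4) (3,2) (1,4) (1,2) (0,1) [ray(1,-1) blocked at (3,2)]
  BR@(3,2): attacks (3,3) (3,4) (3,1) (3,0) (4,2) (2,2) (1,2) (0,2) [ray(1,0) blocked at (4,2)]
B attacks (3,3): yes

Answer: yes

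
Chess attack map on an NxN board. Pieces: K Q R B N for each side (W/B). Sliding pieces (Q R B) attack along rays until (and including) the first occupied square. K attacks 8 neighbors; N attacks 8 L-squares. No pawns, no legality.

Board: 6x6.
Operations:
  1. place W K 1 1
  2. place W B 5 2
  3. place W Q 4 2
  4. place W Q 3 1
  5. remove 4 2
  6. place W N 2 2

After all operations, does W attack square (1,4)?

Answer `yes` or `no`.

Op 1: place WK@(1,1)
Op 2: place WB@(5,2)
Op 3: place WQ@(4,2)
Op 4: place WQ@(3,1)
Op 5: remove (4,2)
Op 6: place WN@(2,2)
Per-piece attacks for W:
  WK@(1,1): attacks (1,2) (1,0) (2,1) (0,1) (2,2) (2,0) (0,2) (0,0)
  WN@(2,2): attacks (3,4) (4,3) (1,4) (0,3) (3,0) (4,1) (1,0) (0,1)
  WQ@(3,1): attacks (3,2) (3,3) (3,4) (3,5) (3,0) (4,1) (5,1) (2,1) (1,1) (4,2) (5,3) (4,0) (2,2) (2,0) [ray(-1,0) blocked at (1,1); ray(-1,1) blocked at (2,2)]
  WB@(5,2): attacks (4,3) (3,4) (2,5) (4,1) (3,0)
W attacks (1,4): yes

Answer: yes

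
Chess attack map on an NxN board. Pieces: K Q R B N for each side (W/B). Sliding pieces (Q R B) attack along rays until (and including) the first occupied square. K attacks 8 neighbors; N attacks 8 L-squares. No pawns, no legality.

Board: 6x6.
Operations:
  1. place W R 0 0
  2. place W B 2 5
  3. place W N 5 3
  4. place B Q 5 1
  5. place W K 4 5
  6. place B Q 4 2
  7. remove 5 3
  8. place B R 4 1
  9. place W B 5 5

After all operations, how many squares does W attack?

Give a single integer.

Op 1: place WR@(0,0)
Op 2: place WB@(2,5)
Op 3: place WN@(5,3)
Op 4: place BQ@(5,1)
Op 5: place WK@(4,5)
Op 6: place BQ@(4,2)
Op 7: remove (5,3)
Op 8: place BR@(4,1)
Op 9: place WB@(5,5)
Per-piece attacks for W:
  WR@(0,0): attacks (0,1) (0,2) (0,3) (0,4) (0,5) (1,0) (2,0) (3,0) (4,0) (5,0)
  WB@(2,5): attacks (3,4) (4,3) (5,2) (1,4) (0,3)
  WK@(4,5): attacks (4,4) (5,5) (3,5) (5,4) (3,4)
  WB@(5,5): attacks (4,4) (3,3) (2,2) (1,1) (0,0) [ray(-1,-1) blocked at (0,0)]
Union (22 distinct): (0,0) (0,1) (0,2) (0,3) (0,4) (0,5) (1,0) (1,1) (1,4) (2,0) (2,2) (3,0) (3,3) (3,4) (3,5) (4,0) (4,3) (4,4) (5,0) (5,2) (5,4) (5,5)

Answer: 22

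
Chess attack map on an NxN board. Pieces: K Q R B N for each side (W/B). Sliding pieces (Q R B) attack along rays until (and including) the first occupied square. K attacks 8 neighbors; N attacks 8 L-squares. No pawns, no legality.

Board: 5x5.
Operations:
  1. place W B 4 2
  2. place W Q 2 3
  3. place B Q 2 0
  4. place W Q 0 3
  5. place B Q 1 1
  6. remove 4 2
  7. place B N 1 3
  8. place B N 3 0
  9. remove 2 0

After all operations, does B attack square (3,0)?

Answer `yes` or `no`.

Answer: no

Derivation:
Op 1: place WB@(4,2)
Op 2: place WQ@(2,3)
Op 3: place BQ@(2,0)
Op 4: place WQ@(0,3)
Op 5: place BQ@(1,1)
Op 6: remove (4,2)
Op 7: place BN@(1,3)
Op 8: place BN@(3,0)
Op 9: remove (2,0)
Per-piece attacks for B:
  BQ@(1,1): attacks (1,2) (1,3) (1,0) (2,1) (3,1) (4,1) (0,1) (2,2) (3,3) (4,4) (2,0) (0,2) (0,0) [ray(0,1) blocked at (1,3)]
  BN@(1,3): attacks (3,4) (2,1) (3,2) (0,1)
  BN@(3,0): attacks (4,2) (2,2) (1,1)
B attacks (3,0): no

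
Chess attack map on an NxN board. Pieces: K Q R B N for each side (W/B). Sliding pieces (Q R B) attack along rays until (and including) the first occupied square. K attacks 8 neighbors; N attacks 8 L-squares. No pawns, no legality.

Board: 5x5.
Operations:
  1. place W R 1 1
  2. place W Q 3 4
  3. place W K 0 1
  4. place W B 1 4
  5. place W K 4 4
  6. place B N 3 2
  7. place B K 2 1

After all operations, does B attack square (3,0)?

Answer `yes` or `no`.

Op 1: place WR@(1,1)
Op 2: place WQ@(3,4)
Op 3: place WK@(0,1)
Op 4: place WB@(1,4)
Op 5: place WK@(4,4)
Op 6: place BN@(3,2)
Op 7: place BK@(2,1)
Per-piece attacks for B:
  BK@(2,1): attacks (2,2) (2,0) (3,1) (1,1) (3,2) (3,0) (1,2) (1,0)
  BN@(3,2): attacks (4,4) (2,4) (1,3) (4,0) (2,0) (1,1)
B attacks (3,0): yes

Answer: yes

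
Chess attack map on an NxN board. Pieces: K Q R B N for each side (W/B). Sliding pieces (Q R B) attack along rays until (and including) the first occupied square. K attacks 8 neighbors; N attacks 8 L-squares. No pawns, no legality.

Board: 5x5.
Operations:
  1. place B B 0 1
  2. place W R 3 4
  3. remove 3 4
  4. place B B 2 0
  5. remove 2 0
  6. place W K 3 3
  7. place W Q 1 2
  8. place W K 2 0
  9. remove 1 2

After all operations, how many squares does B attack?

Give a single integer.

Answer: 4

Derivation:
Op 1: place BB@(0,1)
Op 2: place WR@(3,4)
Op 3: remove (3,4)
Op 4: place BB@(2,0)
Op 5: remove (2,0)
Op 6: place WK@(3,3)
Op 7: place WQ@(1,2)
Op 8: place WK@(2,0)
Op 9: remove (1,2)
Per-piece attacks for B:
  BB@(0,1): attacks (1,2) (2,3) (3,4) (1,0)
Union (4 distinct): (1,0) (1,2) (2,3) (3,4)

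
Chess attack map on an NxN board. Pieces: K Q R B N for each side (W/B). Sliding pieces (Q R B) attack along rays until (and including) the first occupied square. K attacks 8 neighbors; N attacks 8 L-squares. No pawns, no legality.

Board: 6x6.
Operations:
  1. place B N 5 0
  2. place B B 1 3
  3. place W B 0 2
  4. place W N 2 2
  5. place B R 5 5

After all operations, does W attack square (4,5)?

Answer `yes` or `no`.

Answer: no

Derivation:
Op 1: place BN@(5,0)
Op 2: place BB@(1,3)
Op 3: place WB@(0,2)
Op 4: place WN@(2,2)
Op 5: place BR@(5,5)
Per-piece attacks for W:
  WB@(0,2): attacks (1,3) (1,1) (2,0) [ray(1,1) blocked at (1,3)]
  WN@(2,2): attacks (3,4) (4,3) (1,4) (0,3) (3,0) (4,1) (1,0) (0,1)
W attacks (4,5): no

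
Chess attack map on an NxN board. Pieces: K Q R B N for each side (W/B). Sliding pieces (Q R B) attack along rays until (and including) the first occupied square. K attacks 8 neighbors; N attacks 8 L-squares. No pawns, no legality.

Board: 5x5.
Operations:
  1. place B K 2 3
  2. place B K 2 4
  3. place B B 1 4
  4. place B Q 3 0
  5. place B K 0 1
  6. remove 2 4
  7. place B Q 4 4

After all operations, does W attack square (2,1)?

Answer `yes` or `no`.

Op 1: place BK@(2,3)
Op 2: place BK@(2,4)
Op 3: place BB@(1,4)
Op 4: place BQ@(3,0)
Op 5: place BK@(0,1)
Op 6: remove (2,4)
Op 7: place BQ@(4,4)
Per-piece attacks for W:
W attacks (2,1): no

Answer: no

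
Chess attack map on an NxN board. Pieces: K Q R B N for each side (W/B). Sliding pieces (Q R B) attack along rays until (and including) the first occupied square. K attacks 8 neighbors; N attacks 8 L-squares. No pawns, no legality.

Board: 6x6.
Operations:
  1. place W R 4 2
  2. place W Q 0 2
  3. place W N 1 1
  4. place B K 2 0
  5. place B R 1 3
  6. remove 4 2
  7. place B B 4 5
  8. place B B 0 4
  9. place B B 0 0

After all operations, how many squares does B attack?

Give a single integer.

Op 1: place WR@(4,2)
Op 2: place WQ@(0,2)
Op 3: place WN@(1,1)
Op 4: place BK@(2,0)
Op 5: place BR@(1,3)
Op 6: remove (4,2)
Op 7: place BB@(4,5)
Op 8: place BB@(0,4)
Op 9: place BB@(0,0)
Per-piece attacks for B:
  BB@(0,0): attacks (1,1) [ray(1,1) blocked at (1,1)]
  BB@(0,4): attacks (1,5) (1,3) [ray(1,-1) blocked at (1,3)]
  BR@(1,3): attacks (1,4) (1,5) (1,2) (1,1) (2,3) (3,3) (4,3) (5,3) (0,3) [ray(0,-1) blocked at (1,1)]
  BK@(2,0): attacks (2,1) (3,0) (1,0) (3,1) (1,1)
  BB@(4,5): attacks (5,4) (3,4) (2,3) (1,2) (0,1)
Union (17 distinct): (0,1) (0,3) (1,0) (1,1) (1,2) (1,3) (1,4) (1,5) (2,1) (2,3) (3,0) (3,1) (3,3) (3,4) (4,3) (5,3) (5,4)

Answer: 17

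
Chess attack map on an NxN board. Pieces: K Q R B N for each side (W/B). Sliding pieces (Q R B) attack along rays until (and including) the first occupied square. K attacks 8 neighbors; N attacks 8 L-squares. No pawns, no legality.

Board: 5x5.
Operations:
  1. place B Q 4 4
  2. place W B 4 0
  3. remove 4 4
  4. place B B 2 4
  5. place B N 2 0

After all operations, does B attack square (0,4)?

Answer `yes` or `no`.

Op 1: place BQ@(4,4)
Op 2: place WB@(4,0)
Op 3: remove (4,4)
Op 4: place BB@(2,4)
Op 5: place BN@(2,0)
Per-piece attacks for B:
  BN@(2,0): attacks (3,2) (4,1) (1,2) (0,1)
  BB@(2,4): attacks (3,3) (4,2) (1,3) (0,2)
B attacks (0,4): no

Answer: no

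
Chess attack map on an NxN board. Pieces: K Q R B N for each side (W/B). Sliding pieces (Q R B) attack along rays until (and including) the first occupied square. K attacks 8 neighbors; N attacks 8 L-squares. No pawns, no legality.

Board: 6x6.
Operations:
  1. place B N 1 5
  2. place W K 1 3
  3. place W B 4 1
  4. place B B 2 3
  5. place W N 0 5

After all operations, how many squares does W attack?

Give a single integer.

Op 1: place BN@(1,5)
Op 2: place WK@(1,3)
Op 3: place WB@(4,1)
Op 4: place BB@(2,3)
Op 5: place WN@(0,5)
Per-piece attacks for W:
  WN@(0,5): attacks (1,3) (2,4)
  WK@(1,3): attacks (1,4) (1,2) (2,3) (0,3) (2,4) (2,2) (0,4) (0,2)
  WB@(4,1): attacks (5,2) (5,0) (3,2) (2,3) (3,0) [ray(-1,1) blocked at (2,3)]
Union (13 distinct): (0,2) (0,3) (0,4) (1,2) (1,3) (1,4) (2,2) (2,3) (2,4) (3,0) (3,2) (5,0) (5,2)

Answer: 13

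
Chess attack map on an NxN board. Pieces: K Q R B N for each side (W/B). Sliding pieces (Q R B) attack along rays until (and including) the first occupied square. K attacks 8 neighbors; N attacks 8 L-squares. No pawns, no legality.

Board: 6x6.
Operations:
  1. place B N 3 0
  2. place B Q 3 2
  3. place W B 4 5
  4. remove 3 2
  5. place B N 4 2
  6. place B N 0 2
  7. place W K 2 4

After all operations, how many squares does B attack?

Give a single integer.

Op 1: place BN@(3,0)
Op 2: place BQ@(3,2)
Op 3: place WB@(4,5)
Op 4: remove (3,2)
Op 5: place BN@(4,2)
Op 6: place BN@(0,2)
Op 7: place WK@(2,4)
Per-piece attacks for B:
  BN@(0,2): attacks (1,4) (2,3) (1,0) (2,1)
  BN@(3,0): attacks (4,2) (5,1) (2,2) (1,1)
  BN@(4,2): attacks (5,4) (3,4) (2,3) (5,0) (3,0) (2,1)
Union (12 distinct): (1,0) (1,1) (1,4) (2,1) (2,2) (2,3) (3,0) (3,4) (4,2) (5,0) (5,1) (5,4)

Answer: 12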